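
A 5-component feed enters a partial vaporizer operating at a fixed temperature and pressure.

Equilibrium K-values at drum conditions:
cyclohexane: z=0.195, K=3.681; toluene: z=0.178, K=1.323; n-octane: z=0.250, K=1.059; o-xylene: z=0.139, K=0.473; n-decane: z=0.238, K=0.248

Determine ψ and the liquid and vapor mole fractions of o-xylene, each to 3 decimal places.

Rachford–Rice: g(ψ) = Σ zᵢ(Kᵢ−1)/(1+ψ(Kᵢ−1)) = 0.
g(0) = ΣzᵢKᵢ − 1 = 0.343 and g(1) = 1 − Σzᵢ/Kᵢ = -0.677, so a root lies in (0, 1).
Newton–Raphson from ψ = 0.49:
  ψ = 0.490: g = -0.0922, g' = -0.684 → ψ = 0.355
  ψ = 0.355: g = -0.0005, g' = -0.693 → ψ = 0.354
Converged at ψ = 0.354.
Compositions from xᵢ = zᵢ/(1+ψ(Kᵢ−1)), yᵢ = Kᵢxᵢ:
  cyclohexane: x = 0.100, y = 0.368
  toluene: x = 0.160, y = 0.211
  n-octane: x = 0.245, y = 0.259
  o-xylene: x = 0.171, y = 0.081
  n-decane: x = 0.324, y = 0.080

ψ = 0.354, x_o-xylene = 0.171, y_o-xylene = 0.081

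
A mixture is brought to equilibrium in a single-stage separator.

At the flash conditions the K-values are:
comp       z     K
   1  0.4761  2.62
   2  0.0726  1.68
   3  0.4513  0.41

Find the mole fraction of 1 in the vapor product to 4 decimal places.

Material balance + equilibrium reduce to Σ zᵢ(Kᵢ−1)/(1+ψ(Kᵢ−1)) = 0.
g(0) = ΣzᵢKᵢ − 1 = 0.5544 and g(1) = 1 − Σzᵢ/Kᵢ = -0.3257, so a root lies in (0, 1).
Newton–Raphson from ψ = 0.55:
  ψ = 0.5500: g = 0.04962, g' = -0.7115 → ψ = 0.6197
  ψ = 0.6197: g = -0.00014, g' = -0.7181 → ψ = 0.6195
Converged at ψ = 0.6195.
Compositions from xᵢ = zᵢ/(1+ψ(Kᵢ−1)), yᵢ = Kᵢxᵢ:
  1: x = 0.2376, y = 0.6225
  2: x = 0.0511, y = 0.0858
  3: x = 0.7113, y = 0.2916

y_1 = 0.6225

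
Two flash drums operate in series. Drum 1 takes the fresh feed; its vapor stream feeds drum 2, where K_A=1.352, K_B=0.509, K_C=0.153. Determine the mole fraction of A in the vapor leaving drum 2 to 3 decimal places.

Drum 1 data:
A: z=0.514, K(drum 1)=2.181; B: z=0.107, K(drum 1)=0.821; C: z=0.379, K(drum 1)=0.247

y_A (drum 2) = 0.907

Drum 1:
Rachford–Rice: g(ψ₁) = Σ zᵢ(Kᵢ−1)/(1+ψ₁(Kᵢ−1)) = 0.
Check two-phase: ΣzᵢKᵢ = 1.302 > 1 and Σzᵢ/Kᵢ = 1.900 > 1, so g(0) = 0.302 > 0 and g(1) = -0.900 < 0.
Iterate (Newton) starting at ψ₁ = 0.5:
  ψ₁ = 0.500: g = -0.0971, g' = -0.840 → ψ₁ = 0.384
  ψ₁ = 0.384: g = -0.0048, g' = -0.769 → ψ₁ = 0.378
Converged at ψ₁ = 0.378.
Drum-1 compositions:
  A: x = 0.355, y = 0.775
  B: x = 0.115, y = 0.094
  C: x = 0.530, y = 0.131
Drum-2 feed = drum-1 vapor: z₂ = (0.7749, 0.0942, 0.1309).
Drum 2:
Newton iteration, ψ₂⁰ = 0.62:
  ψ₂ = 0.620: g = -0.0761, g' = -0.528 → ψ₂ = 0.476
  ψ₂ = 0.476: g = -0.0125, g' = -0.373 → ψ₂ = 0.442
  ψ₂ = 0.442: g = -0.0004, g' = -0.349 → ψ₂ = 0.441
Converged at ψ₂ = 0.441.
  A: x = 0.671, y = 0.907
  B: x = 0.120, y = 0.061
  C: x = 0.209, y = 0.032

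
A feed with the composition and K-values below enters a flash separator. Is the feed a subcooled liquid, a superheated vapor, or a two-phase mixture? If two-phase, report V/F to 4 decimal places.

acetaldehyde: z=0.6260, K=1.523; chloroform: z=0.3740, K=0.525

two-phase, V/F = 0.6028

ΣzᵢKᵢ = 1.1497; Σzᵢ/Kᵢ = 1.1234.
Both exceed 1, so a two-phase solution exists.
Iterate (Newton) starting at ψ = 0.48:
  ψ = 0.4800: g = 0.03158, g' = -0.2510 → ψ = 0.6058
  ψ = 0.6058: g = -0.00081, g' = -0.2651 → ψ = 0.6028
Converged at ψ = 0.6028.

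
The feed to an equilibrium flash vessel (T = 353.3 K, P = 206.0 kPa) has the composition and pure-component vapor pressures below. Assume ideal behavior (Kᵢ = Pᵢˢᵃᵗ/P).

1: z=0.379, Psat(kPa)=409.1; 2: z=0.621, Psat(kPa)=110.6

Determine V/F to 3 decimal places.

Raoult's law: Kᵢ = Pᵢˢᵃᵗ/P = Pᵢˢᵃᵗ/206.0.
  K_1 = 409.1/206.0 = 1.98592, K_2 = 110.6/206.0 = 0.53689
Material balance + equilibrium reduce to Σ zᵢ(Kᵢ−1)/(1+V/F(Kᵢ−1)) = 0.
Check two-phase: ΣzᵢKᵢ = 1.086 > 1 and Σzᵢ/Kᵢ = 1.347 > 1, so g(0) = 0.086 > 0 and g(1) = -0.347 < 0.
Iterate (Newton) starting at V/F = 0.49:
  V/F = 0.490: g = -0.1201, g' = -0.390 → V/F = 0.182
  V/F = 0.182: g = 0.0026, g' = -0.424 → V/F = 0.189
Converged at V/F = 0.189.

V/F = 0.189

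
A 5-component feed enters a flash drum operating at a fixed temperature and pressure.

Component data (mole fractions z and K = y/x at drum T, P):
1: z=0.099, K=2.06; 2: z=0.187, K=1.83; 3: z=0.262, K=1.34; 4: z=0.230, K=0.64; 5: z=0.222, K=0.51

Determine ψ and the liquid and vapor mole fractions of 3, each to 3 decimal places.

ψ = 0.534, x_3 = 0.222, y_3 = 0.297

Newton iteration, ψ⁰ = 0.55:
  ψ = 0.550: g = -0.0043, g' = -0.273 → ψ = 0.534
Converged at ψ = 0.534.
Compositions from xᵢ = zᵢ/(1+ψ(Kᵢ−1)), yᵢ = Kᵢxᵢ:
  1: x = 0.063, y = 0.130
  2: x = 0.130, y = 0.237
  3: x = 0.222, y = 0.297
  4: x = 0.285, y = 0.182
  5: x = 0.301, y = 0.153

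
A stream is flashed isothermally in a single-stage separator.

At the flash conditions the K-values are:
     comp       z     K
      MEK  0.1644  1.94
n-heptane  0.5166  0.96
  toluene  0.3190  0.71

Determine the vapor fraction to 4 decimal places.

Rachford–Rice: g(ψ) = Σ zᵢ(Kᵢ−1)/(1+ψ(Kᵢ−1)) = 0.
Feasibility: ΣzᵢKᵢ = 1.0414, Σzᵢ/Kᵢ = 1.0722 — both > 1, two phases present.
Newton–Raphson from ψ = 0.63:
  ψ = 0.6300: g = -0.03733, g' = -0.0983 → ψ = 0.2504
  ψ = 0.2504: g = 0.00447, g' = -0.1272 → ψ = 0.2855
  ψ = 0.2855: g = 0.00007, g' = -0.1230 → ψ = 0.2861
Converged at ψ = 0.2861.

ψ = 0.2861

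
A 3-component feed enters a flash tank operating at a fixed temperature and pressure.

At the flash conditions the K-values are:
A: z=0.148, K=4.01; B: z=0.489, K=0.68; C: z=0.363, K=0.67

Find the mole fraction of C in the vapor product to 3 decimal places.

Rachford–Rice: g(V/F) = Σ zᵢ(Kᵢ−1)/(1+V/F(Kᵢ−1)) = 0.
g(0) = ΣzᵢKᵢ − 1 = 0.169 and g(1) = 1 − Σzᵢ/Kᵢ = -0.298, so a root lies in (0, 1).
Iterate (Newton) starting at V/F = 0.33:
  V/F = 0.330: g = -0.0859, g' = -0.450 → V/F = 0.139
  V/F = 0.139: g = 0.0247, g' = -0.765 → V/F = 0.171
  V/F = 0.171: g = 0.0013, g' = -0.684 → V/F = 0.173
Converged at V/F = 0.173.
Compositions from xᵢ = zᵢ/(1+V/F(Kᵢ−1)), yᵢ = Kᵢxᵢ:
  A: x = 0.097, y = 0.390
  B: x = 0.518, y = 0.352
  C: x = 0.385, y = 0.258

y_C = 0.258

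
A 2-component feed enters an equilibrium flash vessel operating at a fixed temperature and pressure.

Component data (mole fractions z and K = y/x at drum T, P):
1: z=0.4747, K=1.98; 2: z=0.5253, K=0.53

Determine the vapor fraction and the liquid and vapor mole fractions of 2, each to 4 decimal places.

ψ = 0.4740, x_2 = 0.6759, y_2 = 0.3582

Material balance + equilibrium reduce to Σ zᵢ(Kᵢ−1)/(1+ψ(Kᵢ−1)) = 0.
g(0) = ΣzᵢKᵢ − 1 = 0.2183 and g(1) = 1 − Σzᵢ/Kᵢ = -0.2309, so a root lies in (0, 1).
Binary case is linear: z₁(K₁−1)(1+ψ(K₂−1)) + z₂(K₂−1)(1+ψ(K₁−1)) = 0
⇒ ψ = [z₁(K₁−1)+z₂(K₂−1)] / [−(K₁−1)(K₂−1)] = 0.21832/0.46060 = 0.4740
Compositions from xᵢ = zᵢ/(1+ψ(Kᵢ−1)), yᵢ = Kᵢxᵢ:
  1: x = 0.3241, y = 0.6418
  2: x = 0.6759, y = 0.3582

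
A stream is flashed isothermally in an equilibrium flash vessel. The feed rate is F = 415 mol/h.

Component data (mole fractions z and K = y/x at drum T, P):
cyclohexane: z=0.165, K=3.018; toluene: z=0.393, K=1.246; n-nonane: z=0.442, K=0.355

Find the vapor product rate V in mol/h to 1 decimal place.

V = 84.4 mol/h

Rachford–Rice: g(ψ) = Σ zᵢ(Kᵢ−1)/(1+ψ(Kᵢ−1)) = 0.
g(0) = ΣzᵢKᵢ − 1 = 0.145 and g(1) = 1 − Σzᵢ/Kᵢ = -0.615, so a root lies in (0, 1).
Newton iteration, ψ⁰ = 0.5:
  ψ = 0.500: g = -0.1690, g' = -0.586 → ψ = 0.212
  ψ = 0.212: g = -0.0049, g' = -0.598 → ψ = 0.203
Converged at ψ = 0.203.
Then V = ψ·F = 0.2034·415 = 84.4 mol/h and L = F − V = 330.6 mol/h.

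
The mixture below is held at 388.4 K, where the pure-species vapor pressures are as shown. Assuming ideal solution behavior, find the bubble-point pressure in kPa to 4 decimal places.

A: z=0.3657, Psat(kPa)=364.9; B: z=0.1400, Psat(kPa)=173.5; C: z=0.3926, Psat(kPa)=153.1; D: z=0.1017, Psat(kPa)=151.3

At the bubble point ψ → 0, so ΣzᵢKᵢ = 1 with Kᵢ = Pᵢˢᵃᵗ/P ⇒ P = ΣzᵢPᵢˢᵃᵗ.
P = 0.3657·364.9 + 0.1400·173.5 + 0.3926·153.1 + 0.1017·151.3 = 233.2282 kPa

Pbub = 233.2282 kPa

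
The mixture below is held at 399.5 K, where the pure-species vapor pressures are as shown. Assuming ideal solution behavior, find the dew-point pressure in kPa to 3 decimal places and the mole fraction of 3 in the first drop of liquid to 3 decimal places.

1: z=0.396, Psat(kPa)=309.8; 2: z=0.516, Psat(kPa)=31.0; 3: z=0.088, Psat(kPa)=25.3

At the dew point ψ → 1, so Σzᵢ/Kᵢ = 1 with Kᵢ = Pᵢˢᵃᵗ/P ⇒ 1/P = Σzᵢ/Pᵢˢᵃᵗ.
1/P = 0.396/309.8 + 0.516/31.0 + 0.088/25.3 = 0.021402 ⇒ P = 46.725 kPa
xᵢ = zᵢP/Pᵢˢᵃᵗ ⇒ x_3 = 0.088·46.725/25.3 = 0.163

Pdew = 46.725 kPa, x_3 = 0.163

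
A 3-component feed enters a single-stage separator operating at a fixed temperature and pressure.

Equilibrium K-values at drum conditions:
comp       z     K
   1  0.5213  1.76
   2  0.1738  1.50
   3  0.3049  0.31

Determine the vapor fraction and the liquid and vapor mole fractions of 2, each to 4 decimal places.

Rachford–Rice: g(ψ) = Σ zᵢ(Kᵢ−1)/(1+ψ(Kᵢ−1)) = 0.
Feasibility: ΣzᵢKᵢ = 1.2727, Σzᵢ/Kᵢ = 1.3956 — both > 1, two phases present.
Newton iteration, ψ⁰ = 0.64:
  ψ = 0.6400: g = -0.04438, g' = -0.6268 → ψ = 0.5692
  ψ = 0.5692: g = -0.00224, g' = -0.5667 → ψ = 0.5652
Converged at ψ = 0.5652.
Compositions from xᵢ = zᵢ/(1+ψ(Kᵢ−1)), yᵢ = Kᵢxᵢ:
  1: x = 0.3647, y = 0.6418
  2: x = 0.1355, y = 0.2033
  3: x = 0.4998, y = 0.1550

ψ = 0.5652, x_2 = 0.1355, y_2 = 0.2033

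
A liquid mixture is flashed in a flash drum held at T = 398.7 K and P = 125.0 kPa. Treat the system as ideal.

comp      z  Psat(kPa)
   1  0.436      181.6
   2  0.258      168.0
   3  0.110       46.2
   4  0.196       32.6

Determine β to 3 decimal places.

Raoult's law: Kᵢ = Pᵢˢᵃᵗ/P = Pᵢˢᵃᵗ/125.0.
  K_1 = 181.6/125.0 = 1.45280, K_2 = 168.0/125.0 = 1.34400, K_3 = 46.2/125.0 = 0.36960, K_4 = 32.6/125.0 = 0.26080
Let β = V/F and solve Σ zᵢ(Kᵢ−1)/(1+β(Kᵢ−1)) = 0.
Feasibility: ΣzᵢKᵢ = 1.072, Σzᵢ/Kᵢ = 1.541 — both > 1, two phases present.
Iterate (Newton) starting at β = 0.54:
  β = 0.540: g = -0.1128, g' = -0.477 → β = 0.303
  β = 0.303: g = -0.0186, g' = -0.339 → β = 0.249
  β = 0.249: g = -0.0005, g' = -0.320 → β = 0.247
Converged at β = 0.247.

β = 0.247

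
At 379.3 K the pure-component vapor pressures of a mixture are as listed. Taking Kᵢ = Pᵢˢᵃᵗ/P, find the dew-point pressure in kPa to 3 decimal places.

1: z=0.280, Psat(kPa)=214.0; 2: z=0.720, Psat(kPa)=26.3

At the dew point ψ → 1, so Σzᵢ/Kᵢ = 1 with Kᵢ = Pᵢˢᵃᵗ/P ⇒ 1/P = Σzᵢ/Pᵢˢᵃᵗ.
1/P = 0.280/214.0 + 0.720/26.3 = 0.028685 ⇒ P = 34.862 kPa

Pdew = 34.862 kPa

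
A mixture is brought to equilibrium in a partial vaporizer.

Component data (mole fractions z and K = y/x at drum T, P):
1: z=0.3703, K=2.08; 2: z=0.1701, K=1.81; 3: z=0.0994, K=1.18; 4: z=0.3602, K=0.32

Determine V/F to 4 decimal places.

V/F = 0.5049

Rachford–Rice: g(V/F) = Σ zᵢ(Kᵢ−1)/(1+V/F(Kᵢ−1)) = 0.
Check two-phase: ΣzᵢKᵢ = 1.3107 > 1 and Σzᵢ/Kᵢ = 1.4819 > 1, so g(0) = 0.3107 > 0 and g(1) = -0.4819 < 0.
Iterate (Newton) starting at V/F = 0.44:
  V/F = 0.4400: g = 0.03975, g' = -0.6010 → V/F = 0.5061
  V/F = 0.5061: g = -0.00078, g' = -0.6266 → V/F = 0.5049
Converged at V/F = 0.5049.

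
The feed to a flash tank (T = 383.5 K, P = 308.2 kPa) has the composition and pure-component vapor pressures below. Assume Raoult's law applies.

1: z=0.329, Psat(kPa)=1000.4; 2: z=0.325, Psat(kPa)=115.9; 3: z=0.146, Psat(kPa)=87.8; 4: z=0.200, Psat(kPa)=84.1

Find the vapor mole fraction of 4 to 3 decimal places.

y_4 = 0.063

Raoult's law: Kᵢ = Pᵢˢᵃᵗ/P = Pᵢˢᵃᵗ/308.2.
  K_1 = 1000.4/308.2 = 3.24594, K_2 = 115.9/308.2 = 0.37605, K_3 = 87.8/308.2 = 0.28488, K_4 = 84.1/308.2 = 0.27287
Rachford–Rice: g(ψ) = Σ zᵢ(Kᵢ−1)/(1+ψ(Kᵢ−1)) = 0.
g(0) = ΣzᵢKᵢ − 1 = 0.286 and g(1) = 1 − Σzᵢ/Kᵢ = -1.211, so a root lies in (0, 1).
Newton iteration, ψ⁰ = 0.5:
  ψ = 0.500: g = -0.3377, g' = -1.077 → ψ = 0.187
  ψ = 0.187: g = 0.0025, g' = -1.227 → ψ = 0.189
Converged at ψ = 0.189.
Compositions from xᵢ = zᵢ/(1+ψ(Kᵢ−1)), yᵢ = Kᵢxᵢ:
  1: x = 0.231, y = 0.750
  2: x = 0.368, y = 0.139
  3: x = 0.169, y = 0.048
  4: x = 0.232, y = 0.063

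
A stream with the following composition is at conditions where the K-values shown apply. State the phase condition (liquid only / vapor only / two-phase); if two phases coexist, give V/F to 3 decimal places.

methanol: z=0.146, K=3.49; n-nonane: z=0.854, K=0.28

ΣzᵢKᵢ = 0.749; Σzᵢ/Kᵢ = 3.092.
Since ΣzᵢKᵢ < 1 the mixture is below its bubble point — single liquid phase.

liquid only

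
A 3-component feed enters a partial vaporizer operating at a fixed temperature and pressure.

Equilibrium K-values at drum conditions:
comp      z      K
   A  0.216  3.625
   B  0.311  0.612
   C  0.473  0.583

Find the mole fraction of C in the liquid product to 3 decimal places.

x_C = 0.524

Rachford–Rice: g(ψ) = Σ zᵢ(Kᵢ−1)/(1+ψ(Kᵢ−1)) = 0.
Feasibility: ΣzᵢKᵢ = 1.249, Σzᵢ/Kᵢ = 1.379 — both > 1, two phases present.
Newton iteration, ψ⁰ = 0.5:
  ψ = 0.500: g = -0.1537, g' = -0.482 → ψ = 0.181
  ψ = 0.181: g = 0.0414, g' = -0.835 → ψ = 0.230
  ψ = 0.230: g = 0.0026, g' = -0.735 → ψ = 0.234
Converged at ψ = 0.234.
Compositions from xᵢ = zᵢ/(1+ψ(Kᵢ−1)), yᵢ = Kᵢxᵢ:
  A: x = 0.134, y = 0.485
  B: x = 0.342, y = 0.209
  C: x = 0.524, y = 0.306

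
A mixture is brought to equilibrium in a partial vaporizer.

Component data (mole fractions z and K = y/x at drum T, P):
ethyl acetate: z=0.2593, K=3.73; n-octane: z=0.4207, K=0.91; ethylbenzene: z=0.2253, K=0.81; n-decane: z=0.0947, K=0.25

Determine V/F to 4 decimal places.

Material balance + equilibrium reduce to Σ zᵢ(Kᵢ−1)/(1+V/F(Kᵢ−1)) = 0.
g(0) = ΣzᵢKᵢ − 1 = 0.5562 and g(1) = 1 − Σzᵢ/Kᵢ = -0.1888, so a root lies in (0, 1).
Newton–Raphson from V/F = 0.31:
  V/F = 0.3100: g = 0.20643, g' = -0.6701 → V/F = 0.6180
  V/F = 0.6180: g = 0.04243, g' = -0.4670 → V/F = 0.7089
  V/F = 0.7089: g = -0.00041, g' = -0.4819 → V/F = 0.7081
Converged at V/F = 0.7081.

V/F = 0.7081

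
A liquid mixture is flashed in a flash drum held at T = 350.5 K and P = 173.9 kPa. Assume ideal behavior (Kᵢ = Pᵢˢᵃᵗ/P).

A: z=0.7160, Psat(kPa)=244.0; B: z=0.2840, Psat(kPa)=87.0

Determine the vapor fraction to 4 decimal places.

Raoult's law: Kᵢ = Pᵢˢᵃᵗ/P = Pᵢˢᵃᵗ/173.9.
  K_A = 244.0/173.9 = 1.403105, K_B = 87.0/173.9 = 0.500288
Material balance + equilibrium reduce to Σ zᵢ(Kᵢ−1)/(1+ψ(Kᵢ−1)) = 0.
Feasibility: ΣzᵢKᵢ = 1.1467, Σzᵢ/Kᵢ = 1.0780 — both > 1, two phases present.
Iterate (Newton) starting at ψ = 0.32:
  ψ = 0.3200: g = 0.08671, g' = -0.1918 → ψ = 0.7722
  ψ = 0.7722: g = -0.01098, g' = -0.2557 → ψ = 0.7292
  ψ = 0.7292: g = -0.00023, g' = -0.2450 → ψ = 0.7283
Converged at ψ = 0.7283.

ψ = 0.7283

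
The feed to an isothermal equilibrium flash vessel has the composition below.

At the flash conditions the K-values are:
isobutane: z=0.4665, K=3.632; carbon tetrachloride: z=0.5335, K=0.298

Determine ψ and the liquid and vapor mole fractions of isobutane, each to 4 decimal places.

Let ψ = V/F and solve Σ zᵢ(Kᵢ−1)/(1+ψ(Kᵢ−1)) = 0.
g(0) = ΣzᵢKᵢ − 1 = 0.8533 and g(1) = 1 − Σzᵢ/Kᵢ = -0.9187, so a root lies in (0, 1).
Iterate (Newton) starting at ψ = 0.37:
  ψ = 0.3700: g = 0.11612, g' = -1.3092 → ψ = 0.4587
  ψ = 0.4587: g = 0.00387, g' = -1.2352 → ψ = 0.4618
Converged at ψ = 0.4618.
Compositions from xᵢ = zᵢ/(1+ψ(Kᵢ−1)), yᵢ = Kᵢxᵢ:
  isobutane: x = 0.2106, y = 0.7647
  carbon tetrachloride: x = 0.7894, y = 0.2353

ψ = 0.4618, x_isobutane = 0.2106, y_isobutane = 0.7647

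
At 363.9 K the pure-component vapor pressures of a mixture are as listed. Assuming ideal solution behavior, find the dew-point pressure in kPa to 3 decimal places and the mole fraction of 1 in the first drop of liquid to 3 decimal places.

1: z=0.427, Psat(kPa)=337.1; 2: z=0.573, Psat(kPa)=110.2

At the dew point ψ → 1, so Σzᵢ/Kᵢ = 1 with Kᵢ = Pᵢˢᵃᵗ/P ⇒ 1/P = Σzᵢ/Pᵢˢᵃᵗ.
1/P = 0.427/337.1 + 0.573/110.2 = 0.006466 ⇒ P = 154.647 kPa
xᵢ = zᵢP/Pᵢˢᵃᵗ ⇒ x_1 = 0.427·154.647/337.1 = 0.196

Pdew = 154.647 kPa, x_1 = 0.196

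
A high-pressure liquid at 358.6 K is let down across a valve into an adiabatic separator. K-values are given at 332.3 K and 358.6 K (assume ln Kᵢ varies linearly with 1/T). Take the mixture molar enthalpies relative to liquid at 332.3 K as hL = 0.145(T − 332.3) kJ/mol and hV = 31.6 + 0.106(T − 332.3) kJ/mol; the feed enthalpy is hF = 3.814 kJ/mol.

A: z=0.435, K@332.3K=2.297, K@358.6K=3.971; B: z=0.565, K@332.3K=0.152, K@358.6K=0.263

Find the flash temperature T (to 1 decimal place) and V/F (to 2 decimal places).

Adiabatic flash: solve Rachford–Rice at each trial T, then check hF = ψ·hV(T) + (1−ψ)·hL(T).
  T = 332.3 K: K = (2.297, 0.152), RR gives ψ = 0.077, H_out = 2.444 kJ/mol
  T = 358.6 K: K = (3.971, 0.263), RR gives ψ = 0.400, H_out = 16.045 kJ/mol
  T = 345.5 K: K = (3.055, 0.202), RR gives ψ = 0.270, H_out = 10.318 kJ/mol
  T = 338.9 K: K = (2.656, 0.176), RR gives ψ = 0.187, H_out = 6.808 kJ/mol
  T = 335.6 K: K = (2.472, 0.164), RR gives ψ = 0.136, H_out = 4.766 kJ/mol
  T = 334.0 K: K = (2.386, 0.158), RR gives ψ = 0.109, H_out = 3.680 kJ/mol
Linear interpolation between T = 334.0 (H_out = 3.680) and T = 335.6 (H_out = 4.766) on hF = 3.814 gives T ≈ 334.2 K, at which ψ = 0.11.

T = 334.2 K, V/F = 0.11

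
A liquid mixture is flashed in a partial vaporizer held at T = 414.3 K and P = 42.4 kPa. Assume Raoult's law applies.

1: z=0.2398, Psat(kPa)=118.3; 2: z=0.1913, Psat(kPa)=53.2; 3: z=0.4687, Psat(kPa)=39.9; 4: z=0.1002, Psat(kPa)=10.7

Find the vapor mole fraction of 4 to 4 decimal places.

y_4 = 0.0633

Raoult's law: Kᵢ = Pᵢˢᵃᵗ/P = Pᵢˢᵃᵗ/42.4.
  K_1 = 118.3/42.4 = 2.790094, K_2 = 53.2/42.4 = 1.254717, K_3 = 39.9/42.4 = 0.941038, K_4 = 10.7/42.4 = 0.252358
Iterate (Newton) starting at ψ = 0.69:
  ψ = 0.6900: g = 0.04995, g' = -0.4035 → ψ = 0.8138
  ψ = 0.8138: g = -0.00525, g' = -0.5029 → ψ = 0.8033
  ψ = 0.8033: g = -0.00006, g' = -0.4908 → ψ = 0.8032
Converged at ψ = 0.8032.
Compositions from xᵢ = zᵢ/(1+ψ(Kᵢ−1)), yᵢ = Kᵢxᵢ:
  1: x = 0.0984, y = 0.2745
  2: x = 0.1588, y = 0.1993
  3: x = 0.4920, y = 0.4630
  4: x = 0.2508, y = 0.0633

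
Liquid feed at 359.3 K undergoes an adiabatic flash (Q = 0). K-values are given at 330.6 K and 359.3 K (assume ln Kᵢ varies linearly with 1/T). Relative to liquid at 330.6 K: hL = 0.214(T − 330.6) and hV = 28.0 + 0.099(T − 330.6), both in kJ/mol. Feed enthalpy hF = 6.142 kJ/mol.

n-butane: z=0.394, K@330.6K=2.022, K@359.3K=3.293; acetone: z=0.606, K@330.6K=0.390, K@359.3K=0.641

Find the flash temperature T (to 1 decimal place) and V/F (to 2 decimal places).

Adiabatic flash: solve Rachford–Rice at each trial T, then check hF = ψ·hV(T) + (1−ψ)·hL(T).
  T = 330.6 K: K = (2.022, 0.390), RR gives ψ = 0.053, H_out = 1.483 kJ/mol
  T = 359.3 K: K = (3.293, 0.641), RR gives ψ = 0.833, H_out = 26.722 kJ/mol
  T = 345.0 K: K = (2.609, 0.506), RR gives ψ = 0.420, H_out = 14.154 kJ/mol
  T = 337.8 K: K = (2.303, 0.445), RR gives ψ = 0.245, H_out = 8.204 kJ/mol
  T = 334.2 K: K = (2.159, 0.417), RR gives ψ = 0.153, H_out = 4.996 kJ/mol
  T = 336.0 K: K = (2.230, 0.431), RR gives ψ = 0.200, H_out = 6.630 kJ/mol
Linear interpolation between T = 334.2 (H_out = 4.996) and T = 336.0 (H_out = 6.630) on hF = 6.142 gives T ≈ 335.5 K, at which ψ = 0.19.

T = 335.5 K, V/F = 0.19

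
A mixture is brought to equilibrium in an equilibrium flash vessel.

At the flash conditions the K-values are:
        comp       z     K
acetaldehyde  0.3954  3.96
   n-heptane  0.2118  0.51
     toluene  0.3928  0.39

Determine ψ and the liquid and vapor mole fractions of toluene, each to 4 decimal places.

Material balance + equilibrium reduce to Σ zᵢ(Kᵢ−1)/(1+ψ(Kᵢ−1)) = 0.
Check two-phase: ΣzᵢKᵢ = 1.8270 > 1 and Σzᵢ/Kᵢ = 1.5223 > 1, so g(0) = 0.8270 > 0 and g(1) = -0.5223 < 0.
Newton–Raphson from ψ = 0.5:
  ψ = 0.5000: g = -0.01029, g' = -0.9551 → ψ = 0.4892
  ψ = 0.4892: g = 0.00004, g' = -0.9630 → ψ = 0.4893
Converged at ψ = 0.4893.
Compositions from xᵢ = zᵢ/(1+ψ(Kᵢ−1)), yᵢ = Kᵢxᵢ:
  acetaldehyde: x = 0.1615, y = 0.6396
  n-heptane: x = 0.2786, y = 0.1421
  toluene: x = 0.5599, y = 0.2184

ψ = 0.4893, x_toluene = 0.5599, y_toluene = 0.2184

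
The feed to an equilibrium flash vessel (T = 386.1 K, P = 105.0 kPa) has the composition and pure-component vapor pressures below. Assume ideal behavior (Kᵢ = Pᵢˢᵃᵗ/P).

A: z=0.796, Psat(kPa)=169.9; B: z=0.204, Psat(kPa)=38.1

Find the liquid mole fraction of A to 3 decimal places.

x_A = 0.508

Raoult's law: Kᵢ = Pᵢˢᵃᵗ/P = Pᵢˢᵃᵗ/105.0.
  K_A = 169.9/105.0 = 1.61810, K_B = 38.1/105.0 = 0.36286
Binary case is linear: z₁(K₁−1)(1+V/F(K₂−1)) + z₂(K₂−1)(1+V/F(K₁−1)) = 0
⇒ V/F = [z₁(K₁−1)+z₂(K₂−1)] / [−(K₁−1)(K₂−1)] = 0.3620/0.3938 = 0.919
Compositions from xᵢ = zᵢ/(1+V/F(Kᵢ−1)), yᵢ = Kᵢxᵢ:
  A: x = 0.508, y = 0.821
  B: x = 0.492, y = 0.179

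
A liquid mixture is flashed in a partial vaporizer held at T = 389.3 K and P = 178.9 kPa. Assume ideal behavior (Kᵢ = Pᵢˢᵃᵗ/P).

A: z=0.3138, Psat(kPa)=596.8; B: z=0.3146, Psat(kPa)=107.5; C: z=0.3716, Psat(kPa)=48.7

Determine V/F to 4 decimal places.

V/F = 0.2430

Raoult's law: Kᵢ = Pᵢˢᵃᵗ/P = Pᵢˢᵃᵗ/178.9.
  K_A = 596.8/178.9 = 3.335942, K_B = 107.5/178.9 = 0.600894, K_C = 48.7/178.9 = 0.272219
Iterate (Newton) starting at V/F = 0.66:
  V/F = 0.6600: g = -0.40248, g' = -1.0862 → V/F = 0.2895
  V/F = 0.2895: g = -0.04727, g' = -0.9894 → V/F = 0.2417
  V/F = 0.2417: g = 0.00138, g' = -1.0507 → V/F = 0.2430
Converged at V/F = 0.2430.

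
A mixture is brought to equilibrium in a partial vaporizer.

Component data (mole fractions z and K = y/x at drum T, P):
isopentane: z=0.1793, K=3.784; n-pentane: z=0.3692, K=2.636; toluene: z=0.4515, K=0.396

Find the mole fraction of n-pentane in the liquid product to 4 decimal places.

x_n-pentane = 0.1755

Newton iteration, β⁰ = 0.5:
  β = 0.5000: g = 0.15023, g' = -0.8799 → β = 0.6707
  β = 0.6707: g = 0.00367, g' = -0.8591 → β = 0.6750
Converged at β = 0.6750.
Compositions from xᵢ = zᵢ/(1+β(Kᵢ−1)), yᵢ = Kᵢxᵢ:
  isopentane: x = 0.0623, y = 0.2356
  n-pentane: x = 0.1755, y = 0.4625
  toluene: x = 0.7623, y = 0.3019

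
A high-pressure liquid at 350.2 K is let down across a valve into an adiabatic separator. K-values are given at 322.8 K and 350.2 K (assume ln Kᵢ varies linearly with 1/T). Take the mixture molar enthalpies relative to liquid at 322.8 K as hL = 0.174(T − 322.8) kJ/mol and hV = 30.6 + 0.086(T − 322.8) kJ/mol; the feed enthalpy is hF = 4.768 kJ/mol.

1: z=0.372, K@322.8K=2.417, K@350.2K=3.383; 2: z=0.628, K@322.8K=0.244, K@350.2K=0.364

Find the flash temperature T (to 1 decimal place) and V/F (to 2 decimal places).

T = 329.1 K, V/F = 0.12

Adiabatic flash: solve Rachford–Rice at each trial T, then check hF = ψ·hV(T) + (1−ψ)·hL(T).
  T = 322.8 K: K = (2.417, 0.244), RR gives ψ = 0.049, H_out = 1.496 kJ/mol
  T = 350.2 K: K = (3.383, 0.364), RR gives ψ = 0.321, H_out = 13.827 kJ/mol
  T = 336.5 K: K = (2.879, 0.300), RR gives ψ = 0.198, H_out = 8.192 kJ/mol
  T = 329.6 K: K = (2.641, 0.271), RR gives ψ = 0.128, H_out = 5.015 kJ/mol
  T = 326.2 K: K = (2.528, 0.257), RR gives ψ = 0.090, H_out = 3.314 kJ/mol
  T = 327.9 K: K = (2.584, 0.264), RR gives ψ = 0.109, H_out = 4.178 kJ/mol
Linear interpolation between T = 327.9 (H_out = 4.178) and T = 329.6 (H_out = 5.015) on hF = 4.768 gives T ≈ 329.1 K, at which ψ = 0.12.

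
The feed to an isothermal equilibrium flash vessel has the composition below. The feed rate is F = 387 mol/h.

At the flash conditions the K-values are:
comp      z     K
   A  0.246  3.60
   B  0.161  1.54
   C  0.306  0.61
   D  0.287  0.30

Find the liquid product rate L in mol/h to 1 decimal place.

L = 249.8 mol/h

Material balance + equilibrium reduce to Σ zᵢ(Kᵢ−1)/(1+ψ(Kᵢ−1)) = 0.
Check two-phase: ΣzᵢKᵢ = 1.406 > 1 and Σzᵢ/Kᵢ = 1.631 > 1, so g(0) = 0.406 > 0 and g(1) = -0.631 < 0.
Newton–Raphson from ψ = 0.61:
  ψ = 0.610: g = -0.1945, g' = -0.784 → ψ = 0.362
  ψ = 0.362: g = -0.0057, g' = -0.790 → ψ = 0.355
Converged at ψ = 0.355.
Then V = ψ·F = 0.3546·387 = 137.2 mol/h and L = F − V = 249.8 mol/h.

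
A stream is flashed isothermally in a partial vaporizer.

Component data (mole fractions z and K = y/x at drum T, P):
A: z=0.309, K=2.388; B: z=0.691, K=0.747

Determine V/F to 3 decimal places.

V/F = 0.724

Binary case is linear: z₁(K₁−1)(1+V/F(K₂−1)) + z₂(K₂−1)(1+V/F(K₁−1)) = 0
⇒ V/F = [z₁(K₁−1)+z₂(K₂−1)] / [−(K₁−1)(K₂−1)] = 0.2541/0.3512 = 0.724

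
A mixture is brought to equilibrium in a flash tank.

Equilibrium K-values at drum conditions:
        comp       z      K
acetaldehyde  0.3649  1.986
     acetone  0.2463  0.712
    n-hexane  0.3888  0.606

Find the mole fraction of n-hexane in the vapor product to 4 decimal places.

Rachford–Rice: g(ψ) = Σ zᵢ(Kᵢ−1)/(1+ψ(Kᵢ−1)) = 0.
Feasibility: ΣzᵢKᵢ = 1.1357, Σzᵢ/Kᵢ = 1.1712 — both > 1, two phases present.
Newton iteration, ψ⁰ = 0.61:
  ψ = 0.6100: g = -0.06304, g' = -0.2730 → ψ = 0.3791
  ψ = 0.3791: g = 0.00219, g' = -0.2971 → ψ = 0.3864
  ψ = 0.3864: g = 0.00000, g' = -0.2959 → ψ = 0.3865
Converged at ψ = 0.3865.
Compositions from xᵢ = zᵢ/(1+ψ(Kᵢ−1)), yᵢ = Kᵢxᵢ:
  acetaldehyde: x = 0.2642, y = 0.5247
  acetone: x = 0.2771, y = 0.1973
  n-hexane: x = 0.4586, y = 0.2779

y_n-hexane = 0.2779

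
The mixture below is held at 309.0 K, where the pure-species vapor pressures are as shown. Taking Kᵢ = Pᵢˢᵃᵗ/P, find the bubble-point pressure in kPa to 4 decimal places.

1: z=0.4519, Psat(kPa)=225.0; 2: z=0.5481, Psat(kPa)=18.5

Pbub = 111.8174 kPa

At the bubble point ψ → 0, so ΣzᵢKᵢ = 1 with Kᵢ = Pᵢˢᵃᵗ/P ⇒ P = ΣzᵢPᵢˢᵃᵗ.
P = 0.4519·225.0 + 0.5481·18.5 = 111.8174 kPa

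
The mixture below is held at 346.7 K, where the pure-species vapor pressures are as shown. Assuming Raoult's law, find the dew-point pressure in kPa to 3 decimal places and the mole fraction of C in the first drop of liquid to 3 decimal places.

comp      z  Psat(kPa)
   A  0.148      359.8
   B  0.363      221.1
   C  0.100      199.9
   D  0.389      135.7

At the dew point ψ → 1, so Σzᵢ/Kᵢ = 1 with Kᵢ = Pᵢˢᵃᵗ/P ⇒ 1/P = Σzᵢ/Pᵢˢᵃᵗ.
1/P = 0.148/359.8 + 0.363/221.1 + 0.100/199.9 + 0.389/135.7 = 0.005420 ⇒ P = 184.502 kPa
xᵢ = zᵢP/Pᵢˢᵃᵗ ⇒ x_C = 0.100·184.502/199.9 = 0.092

Pdew = 184.502 kPa, x_C = 0.092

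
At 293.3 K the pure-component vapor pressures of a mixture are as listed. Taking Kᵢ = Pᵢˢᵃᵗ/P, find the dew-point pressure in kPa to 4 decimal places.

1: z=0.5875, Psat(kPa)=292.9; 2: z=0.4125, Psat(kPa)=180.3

At the dew point ψ → 1, so Σzᵢ/Kᵢ = 1 with Kᵢ = Pᵢˢᵃᵗ/P ⇒ 1/P = Σzᵢ/Pᵢˢᵃᵗ.
1/P = 0.5875/292.9 + 0.4125/180.3 = 0.0042937 ⇒ P = 232.9017 kPa

Pdew = 232.9017 kPa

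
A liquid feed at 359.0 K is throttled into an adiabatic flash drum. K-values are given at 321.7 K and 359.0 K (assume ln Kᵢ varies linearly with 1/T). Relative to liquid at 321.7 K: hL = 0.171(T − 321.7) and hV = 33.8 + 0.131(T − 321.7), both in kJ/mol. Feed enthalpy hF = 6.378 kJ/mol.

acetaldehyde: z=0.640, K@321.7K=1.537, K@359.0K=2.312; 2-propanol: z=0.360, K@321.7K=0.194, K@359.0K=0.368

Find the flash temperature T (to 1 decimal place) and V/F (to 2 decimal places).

Adiabatic flash: solve Rachford–Rice at each trial T, then check hF = ψ·hV(T) + (1−ψ)·hL(T).
  T = 321.7 K: K = (1.537, 0.194), RR gives ψ = 0.124, H_out = 4.179 kJ/mol
  T = 359.0 K: K = (2.312, 0.368), RR gives ψ = 0.738, H_out = 30.230 kJ/mol
  T = 340.4 K: K = (1.907, 0.272), RR gives ψ = 0.483, H_out = 19.147 kJ/mol
  T = 331.0 K: K = (1.716, 0.231), RR gives ψ = 0.329, H_out = 12.601 kJ/mol
  T = 326.4 K: K = (1.626, 0.212), RR gives ψ = 0.238, H_out = 8.788 kJ/mol
  T = 324.0 K: K = (1.580, 0.203), RR gives ψ = 0.183, H_out = 6.545 kJ/mol
Linear interpolation between T = 321.7 (H_out = 4.179) and T = 324.0 (H_out = 6.545) on hF = 6.378 gives T ≈ 323.8 K, at which ψ = 0.18.

T = 323.8 K, V/F = 0.18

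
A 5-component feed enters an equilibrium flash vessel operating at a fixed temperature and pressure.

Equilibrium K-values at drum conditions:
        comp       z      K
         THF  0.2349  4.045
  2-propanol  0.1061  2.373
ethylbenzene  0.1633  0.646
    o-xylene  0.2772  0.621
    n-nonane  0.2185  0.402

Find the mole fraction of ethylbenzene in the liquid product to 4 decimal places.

Let ψ = V/F and solve Σ zᵢ(Kᵢ−1)/(1+ψ(Kᵢ−1)) = 0.
Feasibility: ΣzᵢKᵢ = 1.5674, Σzᵢ/Kᵢ = 1.3455 — both > 1, two phases present.
Iterate (Newton) starting at ψ = 0.46:
  ψ = 0.4600: g = 0.01069, g' = -0.6893 → ψ = 0.4755
  ψ = 0.4755: g = 0.00009, g' = -0.6781 → ψ = 0.4756
Converged at ψ = 0.4756.
Compositions from xᵢ = zᵢ/(1+ψ(Kᵢ−1)), yᵢ = Kᵢxᵢ:
  THF: x = 0.0959, y = 0.3881
  2-propanol: x = 0.0642, y = 0.1523
  ethylbenzene: x = 0.1964, y = 0.1269
  o-xylene: x = 0.3382, y = 0.2100
  n-nonane: x = 0.3054, y = 0.1228

x_ethylbenzene = 0.1964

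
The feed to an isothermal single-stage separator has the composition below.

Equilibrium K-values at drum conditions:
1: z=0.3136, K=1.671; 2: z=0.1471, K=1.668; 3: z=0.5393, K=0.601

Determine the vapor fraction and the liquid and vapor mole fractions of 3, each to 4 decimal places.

Newton iteration, ψ⁰ = 0.5:
  ψ = 0.5000: g = -0.03758, g' = -0.2500 → ψ = 0.3497
  ψ = 0.3497: g = 0.00002, g' = -0.2517 → ψ = 0.3498
Converged at ψ = 0.3498.
Compositions from xᵢ = zᵢ/(1+ψ(Kᵢ−1)), yᵢ = Kᵢxᵢ:
  1: x = 0.2540, y = 0.4244
  2: x = 0.1192, y = 0.1989
  3: x = 0.6268, y = 0.3767

ψ = 0.3498, x_3 = 0.6268, y_3 = 0.3767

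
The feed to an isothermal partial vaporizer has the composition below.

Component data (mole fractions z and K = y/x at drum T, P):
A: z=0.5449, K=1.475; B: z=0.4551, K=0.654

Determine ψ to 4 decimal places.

Material balance + equilibrium reduce to Σ zᵢ(Kᵢ−1)/(1+ψ(Kᵢ−1)) = 0.
Feasibility: ΣzᵢKᵢ = 1.1014, Σzᵢ/Kᵢ = 1.0653 — both > 1, two phases present.
Newton–Raphson from ψ = 0.5:
  ψ = 0.5000: g = 0.01875, g' = -0.1599 → ψ = 0.6172
  ψ = 0.6172: g = -0.00008, g' = -0.1616 → ψ = 0.6168
Converged at ψ = 0.6168.

ψ = 0.6168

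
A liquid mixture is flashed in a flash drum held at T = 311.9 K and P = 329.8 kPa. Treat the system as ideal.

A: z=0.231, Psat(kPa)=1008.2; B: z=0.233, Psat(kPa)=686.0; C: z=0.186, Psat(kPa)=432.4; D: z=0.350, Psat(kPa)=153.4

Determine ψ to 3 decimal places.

ψ = 0.862

Raoult's law: Kᵢ = Pᵢˢᵃᵗ/P = Pᵢˢᵃᵗ/329.8.
  K_A = 1008.2/329.8 = 3.05700, K_B = 686.0/329.8 = 2.08005, K_C = 432.4/329.8 = 1.31110, K_D = 153.4/329.8 = 0.46513
Material balance + equilibrium reduce to Σ zᵢ(Kᵢ−1)/(1+ψ(Kᵢ−1)) = 0.
Check two-phase: ΣzᵢKᵢ = 1.597 > 1 and Σzᵢ/Kᵢ = 1.082 > 1, so g(0) = 0.597 > 0 and g(1) = -0.082 < 0.
Newton iteration, ψ⁰ = 0.5:
  ψ = 0.500: g = 0.1922, g' = -0.552 → ψ = 0.848
  ψ = 0.848: g = 0.0077, g' = -0.550 → ψ = 0.862
Converged at ψ = 0.862.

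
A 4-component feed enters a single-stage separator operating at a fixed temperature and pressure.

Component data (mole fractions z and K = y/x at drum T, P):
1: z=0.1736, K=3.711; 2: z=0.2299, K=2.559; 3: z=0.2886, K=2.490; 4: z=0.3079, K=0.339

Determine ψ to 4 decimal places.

Material balance + equilibrium reduce to Σ zᵢ(Kᵢ−1)/(1+ψ(Kᵢ−1)) = 0.
Feasibility: ΣzᵢKᵢ = 2.0555, Σzᵢ/Kᵢ = 1.1608 — both > 1, two phases present.
Newton iteration, ψ⁰ = 0.46:
  ψ = 0.4600: g = 0.38087, g' = -0.9455 → ψ = 0.8628
  ψ = 0.8628: g = 0.00826, g' = -1.0673 → ψ = 0.8706
  ψ = 0.8706: g = -0.00005, g' = -1.0813 → ψ = 0.8705
Converged at ψ = 0.8705.

ψ = 0.8705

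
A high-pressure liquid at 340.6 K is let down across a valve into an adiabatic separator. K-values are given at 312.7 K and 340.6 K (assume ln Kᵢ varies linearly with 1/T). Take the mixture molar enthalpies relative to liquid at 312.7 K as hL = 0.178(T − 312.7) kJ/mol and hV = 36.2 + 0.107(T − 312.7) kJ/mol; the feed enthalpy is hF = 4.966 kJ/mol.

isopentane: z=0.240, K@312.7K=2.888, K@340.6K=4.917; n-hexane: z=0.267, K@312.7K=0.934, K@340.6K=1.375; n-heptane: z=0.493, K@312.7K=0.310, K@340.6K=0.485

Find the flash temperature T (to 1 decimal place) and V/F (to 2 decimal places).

Adiabatic flash: solve Rachford–Rice at each trial T, then check hF = ψ·hV(T) + (1−ψ)·hL(T).
  T = 312.7 K: K = (2.888, 0.934, 0.310), RR gives ψ = 0.098, H_out = 3.539 kJ/mol
  T = 340.6 K: K = (4.917, 1.375, 0.485), RR gives ψ = 0.592, H_out = 25.220 kJ/mol
  T = 326.6 K: K = (3.808, 1.142, 0.391), RR gives ψ = 0.343, H_out = 14.552 kJ/mol
  T = 319.6 K: K = (3.323, 1.034, 0.349), RR gives ψ = 0.224, H_out = 9.223 kJ/mol
  T = 316.1 K: K = (3.097, 0.983, 0.329), RR gives ψ = 0.162, H_out = 6.419 kJ/mol
  T = 314.4 K: K = (2.991, 0.958, 0.319), RR gives ψ = 0.130, H_out = 5.002 kJ/mol
Linear interpolation between T = 312.7 (H_out = 3.539) and T = 314.4 (H_out = 5.002) on hF = 4.966 gives T ≈ 314.4 K, at which ψ = 0.13.

T = 314.4 K, V/F = 0.13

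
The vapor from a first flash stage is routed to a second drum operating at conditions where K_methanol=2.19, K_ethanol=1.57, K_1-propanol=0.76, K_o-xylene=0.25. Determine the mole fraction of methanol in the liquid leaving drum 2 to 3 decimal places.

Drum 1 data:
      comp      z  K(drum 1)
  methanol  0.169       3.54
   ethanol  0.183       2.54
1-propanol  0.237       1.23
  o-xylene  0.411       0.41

Drum 1:
Rachford–Rice: g(ψ₁) = Σ zᵢ(Kᵢ−1)/(1+ψ₁(Kᵢ−1)) = 0.
Check two-phase: ΣzᵢKᵢ = 1.523 > 1 and Σzᵢ/Kᵢ = 1.315 > 1, so g(0) = 0.523 > 0 and g(1) = -0.315 < 0.
Newton–Raphson from ψ₁ = 0.5:
  ψ₁ = 0.500: g = 0.0533, g' = -0.648 → ψ₁ = 0.582
  ψ₁ = 0.582: g = 0.0005, g' = -0.640 → ψ₁ = 0.583
Converged at ψ₁ = 0.583.
Drum-1 compositions:
  methanol: x = 0.068, y = 0.241
  ethanol: x = 0.096, y = 0.245
  1-propanol: x = 0.209, y = 0.257
  o-xylene: x = 0.626, y = 0.257
Drum-2 feed = drum-1 vapor: z₂ = (0.2412, 0.2449, 0.2570, 0.2568).
Drum 2:
Let ψ₂ = V/F and solve Σ zᵢ(Kᵢ−1)/(1+ψ₂(Kᵢ−1)) = 0.
Feasibility: ΣzᵢKᵢ = 1.172, Σzᵢ/Kᵢ = 1.632 — both > 1, two phases present.
Iterate (Newton) starting at ψ₂ = 0.5:
  ψ₂ = 0.500: g = -0.0897, g' = -0.571 → ψ₂ = 0.343
  ψ₂ = 0.343: g = -0.0060, g' = -0.507 → ψ₂ = 0.331
Converged at ψ₂ = 0.331.
  methanol: x = 0.173, y = 0.379
  ethanol: x = 0.206, y = 0.323
  1-propanol: x = 0.279, y = 0.212
  o-xylene: x = 0.342, y = 0.085

x_methanol (drum 2) = 0.173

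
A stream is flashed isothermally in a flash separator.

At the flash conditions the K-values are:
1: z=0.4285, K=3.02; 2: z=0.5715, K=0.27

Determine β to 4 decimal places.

β = 0.3041

Rachford–Rice: g(β) = Σ zᵢ(Kᵢ−1)/(1+β(Kᵢ−1)) = 0.
Feasibility: ΣzᵢKᵢ = 1.4484, Σzᵢ/Kᵢ = 2.2586 — both > 1, two phases present.
Binary case is linear: z₁(K₁−1)(1+β(K₂−1)) + z₂(K₂−1)(1+β(K₁−1)) = 0
⇒ β = [z₁(K₁−1)+z₂(K₂−1)] / [−(K₁−1)(K₂−1)] = 0.44837/1.47460 = 0.3041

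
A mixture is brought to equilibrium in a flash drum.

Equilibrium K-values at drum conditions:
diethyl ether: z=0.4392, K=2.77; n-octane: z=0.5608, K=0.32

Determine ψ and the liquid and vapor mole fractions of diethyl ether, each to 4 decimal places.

Rachford–Rice: g(ψ) = Σ zᵢ(Kᵢ−1)/(1+ψ(Kᵢ−1)) = 0.
g(0) = ΣzᵢKᵢ − 1 = 0.3960 and g(1) = 1 − Σzᵢ/Kᵢ = -0.9111, so a root lies in (0, 1).
Binary case is linear: z₁(K₁−1)(1+ψ(K₂−1)) + z₂(K₂−1)(1+ψ(K₁−1)) = 0
⇒ ψ = [z₁(K₁−1)+z₂(K₂−1)] / [−(K₁−1)(K₂−1)] = 0.39604/1.20360 = 0.3290
Compositions from xᵢ = zᵢ/(1+ψ(Kᵢ−1)), yᵢ = Kᵢxᵢ:
  diethyl ether: x = 0.2776, y = 0.7688
  n-octane: x = 0.7224, y = 0.2312

ψ = 0.3290, x_diethyl ether = 0.2776, y_diethyl ether = 0.7688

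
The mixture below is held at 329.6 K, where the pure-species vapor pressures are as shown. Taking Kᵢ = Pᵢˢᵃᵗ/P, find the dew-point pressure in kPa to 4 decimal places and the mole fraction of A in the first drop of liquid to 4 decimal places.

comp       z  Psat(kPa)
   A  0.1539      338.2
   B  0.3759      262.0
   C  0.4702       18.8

Pdew = 37.1741 kPa, x_A = 0.0169

At the dew point ψ → 1, so Σzᵢ/Kᵢ = 1 with Kᵢ = Pᵢˢᵃᵗ/P ⇒ 1/P = Σzᵢ/Pᵢˢᵃᵗ.
1/P = 0.1539/338.2 + 0.3759/262.0 + 0.4702/18.8 = 0.0269004 ⇒ P = 37.1741 kPa
xᵢ = zᵢP/Pᵢˢᵃᵗ ⇒ x_A = 0.1539·37.1741/338.2 = 0.0169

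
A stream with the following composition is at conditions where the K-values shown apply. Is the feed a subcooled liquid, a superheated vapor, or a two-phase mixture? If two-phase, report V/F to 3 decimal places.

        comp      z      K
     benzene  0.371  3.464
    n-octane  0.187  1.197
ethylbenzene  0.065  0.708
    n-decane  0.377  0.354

ΣzᵢKᵢ = 1.688; Σzᵢ/Kᵢ = 1.420.
Both exceed 1, so a two-phase solution exists.
Rachford–Rice: g(ψ) = Σ zᵢ(Kᵢ−1)/(1+ψ(Kᵢ−1)) = 0.
Iterate (Newton) starting at ψ = 0.46:
  ψ = 0.460: g = 0.0938, g' = -0.827 → ψ = 0.573
  ψ = 0.573: g = 0.0023, g' = -0.798 → ψ = 0.576
Converged at ψ = 0.576.

two-phase, V/F = 0.576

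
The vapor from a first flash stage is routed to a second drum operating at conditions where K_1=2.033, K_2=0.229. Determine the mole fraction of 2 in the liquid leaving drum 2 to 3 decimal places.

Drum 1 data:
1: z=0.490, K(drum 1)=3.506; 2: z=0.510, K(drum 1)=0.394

Drum 1:
Let ψ₁ = V/F and solve Σ zᵢ(Kᵢ−1)/(1+ψ₁(Kᵢ−1)) = 0.
Feasibility: ΣzᵢKᵢ = 1.919, Σzᵢ/Kᵢ = 1.434 — both > 1, two phases present.
Binary case is linear: z₁(K₁−1)(1+ψ₁(K₂−1)) + z₂(K₂−1)(1+ψ₁(K₁−1)) = 0
⇒ ψ₁ = [z₁(K₁−1)+z₂(K₂−1)] / [−(K₁−1)(K₂−1)] = 0.9189/1.5186 = 0.605
Drum-1 compositions:
  1: x = 0.195, y = 0.683
  2: x = 0.805, y = 0.317
Drum-2 feed = drum-1 vapor: z₂ = (0.6827, 0.3173).
Drum 2:
Rachford–Rice: g(ψ₂) = Σ zᵢ(Kᵢ−1)/(1+ψ₂(Kᵢ−1)) = 0.
Feasibility: ΣzᵢKᵢ = 1.461, Σzᵢ/Kᵢ = 1.721 — both > 1, two phases present.
Binary case is linear: z₁(K₁−1)(1+ψ₂(K₂−1)) + z₂(K₂−1)(1+ψ₂(K₁−1)) = 0
⇒ ψ₂ = [z₁(K₁−1)+z₂(K₂−1)] / [−(K₁−1)(K₂−1)] = 0.4606/0.7964 = 0.578
  1: x = 0.427, y = 0.869
  2: x = 0.573, y = 0.131

x_2 (drum 2) = 0.573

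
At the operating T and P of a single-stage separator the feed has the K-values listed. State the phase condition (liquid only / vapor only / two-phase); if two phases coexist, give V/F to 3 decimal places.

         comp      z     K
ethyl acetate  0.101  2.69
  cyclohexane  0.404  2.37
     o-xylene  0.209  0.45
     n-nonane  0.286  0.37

two-phase, V/F = 0.499

ΣzᵢKᵢ = 1.429; Σzᵢ/Kᵢ = 1.445.
Both exceed 1, so a two-phase solution exists.
Rachford–Rice: g(ψ) = Σ zᵢ(Kᵢ−1)/(1+ψ(Kᵢ−1)) = 0.
Iterate (Newton) starting at ψ = 0.32:
  ψ = 0.320: g = 0.1304, g' = -0.759 → ψ = 0.492
  ψ = 0.492: g = 0.0053, g' = -0.714 → ψ = 0.499
Converged at ψ = 0.499.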